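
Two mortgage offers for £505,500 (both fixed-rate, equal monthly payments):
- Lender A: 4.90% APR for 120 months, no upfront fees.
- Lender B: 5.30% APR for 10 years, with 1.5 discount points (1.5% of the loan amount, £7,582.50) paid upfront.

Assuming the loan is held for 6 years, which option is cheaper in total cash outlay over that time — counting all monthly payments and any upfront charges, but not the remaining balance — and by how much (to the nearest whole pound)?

Lender A by £14,718

Lender A: at 4.90% the monthly rate is 0.0040833, so the payment is 505,500 × 0.0040833 / (1 − 1.0040833^−120) = £5,336.94.
Lender B: monthly rate = 5.3%/12 = 0.0044167; payment = 505,500 × 0.0044167 / (1 − (1+0.0044167)^−120) = £5,436.04.
Over 72 months: Lender A costs 72 × £5,336.94 = £384,259.68; Lender B costs 72 × £5,436.04 + £7,582.50 = £398,977.38.
Lender A is cheaper by £398,977.38 − £384,259.68 = £14,717.70.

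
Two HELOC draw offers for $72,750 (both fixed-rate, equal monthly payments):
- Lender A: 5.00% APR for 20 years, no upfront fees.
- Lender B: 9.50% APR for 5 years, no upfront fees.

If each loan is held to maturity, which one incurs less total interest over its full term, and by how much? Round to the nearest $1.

Lender B by $23,555

Lender A: monthly rate = 5%/12 = 0.0041667; payment = 72,750 × 0.0041667 / (1 − (1+0.0041667)^−240) = $480.12.
Total interest on Lender A = 240 × $480.12 − $72,750 = $42,478.80.
Lender B: monthly rate = 9.5%/12 = 0.0079167; payment = 72,750 × 0.0079167 / (1 − (1+0.0079167)^−60) = $1,527.89.
Total interest on Lender B = 60 × $1,527.89 − $72,750 = $18,923.40.
Lender B is lower by $23,555.40.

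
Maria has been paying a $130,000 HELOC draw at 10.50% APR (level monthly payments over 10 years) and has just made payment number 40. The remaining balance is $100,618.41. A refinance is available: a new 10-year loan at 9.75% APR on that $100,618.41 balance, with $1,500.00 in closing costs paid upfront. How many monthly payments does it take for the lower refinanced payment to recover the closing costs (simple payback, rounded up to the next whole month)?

Current payment = 130,000 × 10.5%/12 / (1 − (1+0.0087500)^−120) = $1,754.15.
Refinanced payment = 100,618.41 × 0.0081250 / (1 − (1+0.0081250)^−120) = $1,315.79.
Monthly savings = $1,754.15 − $1,315.79 = $438.36.
Break-even = $1,500.00 / $438.36 = 3.42 → 4 months.

4 months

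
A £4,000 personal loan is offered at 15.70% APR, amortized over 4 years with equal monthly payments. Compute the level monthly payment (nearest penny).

Monthly rate = 15.7%/12 = 0.0130833; payment = 4,000 × 0.0130833 / (1 − (1+0.0130833)^−48) = £112.75.

£112.75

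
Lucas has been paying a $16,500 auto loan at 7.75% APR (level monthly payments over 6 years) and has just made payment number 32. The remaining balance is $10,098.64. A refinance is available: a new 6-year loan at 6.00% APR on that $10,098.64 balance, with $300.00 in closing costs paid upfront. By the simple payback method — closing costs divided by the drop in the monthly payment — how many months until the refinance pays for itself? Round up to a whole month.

3 months

Current payment = 16,500 × 7.75%/12 / (1 − (1+0.0064583)^−72) = $287.29.
Refinanced payment = 10,098.64 × 0.0050000 / (1 − (1+0.0050000)^−72) = $167.36.
Monthly savings = $287.29 − $167.36 = $119.93.
Break-even = $300.00 / $119.93 = 2.50 → 3 months.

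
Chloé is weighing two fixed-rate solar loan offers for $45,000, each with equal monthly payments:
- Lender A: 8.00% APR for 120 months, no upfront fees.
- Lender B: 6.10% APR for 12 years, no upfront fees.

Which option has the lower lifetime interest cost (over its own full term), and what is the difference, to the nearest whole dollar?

Lender A: monthly rate = 8%/12 = 0.0066667; payment = 45,000 × 0.0066667 / (1 − (1+0.0066667)^−120) = $545.97.
Total interest on Lender A = 120 × $545.97 − $45,000 = $20,516.40.
Lender B: monthly rate = 6.1%/12 = 0.0050833; payment = 45,000 × 0.0050833 / (1 − (1+0.0050833)^−144) = $441.46.
Total interest on Lender B = 144 × $441.46 − $45,000 = $18,570.24.
Lender B is lower by $1,946.16.

Lender B by $1,946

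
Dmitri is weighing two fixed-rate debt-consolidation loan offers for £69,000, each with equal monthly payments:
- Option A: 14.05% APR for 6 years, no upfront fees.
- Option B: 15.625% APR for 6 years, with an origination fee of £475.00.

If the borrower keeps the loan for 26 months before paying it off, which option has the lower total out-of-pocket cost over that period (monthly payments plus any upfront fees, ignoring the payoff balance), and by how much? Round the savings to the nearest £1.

Option A: monthly rate = 14.05%/12 = 0.0117083; payment = 69,000 × 0.0117083 / (1 − (1+0.0117083)^−72) = £1,423.64.
Option B: monthly rate = 15.625%/12 = 0.0130208; payment = 69,000 × 0.0130208 / (1 − (1+0.0130208)^−72) = £1,482.53.
Over 26 months: Option A costs 26 × £1,423.64 = £37,014.64; Option B costs 26 × £1,482.53 + £475.00 = £39,020.78.
Option A is cheaper by £39,020.78 − £37,014.64 = £2,006.14.

Option A by £2,006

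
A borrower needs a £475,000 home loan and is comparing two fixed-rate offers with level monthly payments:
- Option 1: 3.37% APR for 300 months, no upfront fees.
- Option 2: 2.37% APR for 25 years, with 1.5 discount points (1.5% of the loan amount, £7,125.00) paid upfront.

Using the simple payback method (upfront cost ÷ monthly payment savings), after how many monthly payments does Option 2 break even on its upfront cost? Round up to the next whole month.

Option 1: at 3.37% the monthly rate is 0.0028083, so the payment is 475,000 × 0.0028083 / (1 − 1.0028083^−300) = £2,344.97.
Option 2: at 2.37% the monthly rate is 0.0019750, so the payment is 475,000 × 0.0019750 / (1 − 1.0019750^−300) = £2,099.97.
Monthly savings = £2,344.97 − £2,099.97 = £245.00.
Break-even = £7,125.00 / £245.00 = 29.08 → 30 months.

30 months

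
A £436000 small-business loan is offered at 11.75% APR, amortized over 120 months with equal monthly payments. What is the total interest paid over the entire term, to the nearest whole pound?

Monthly rate = 11.75%/12 = 0.0097917; payment = 436,000 × 0.0097917 / (1 − (1+0.0097917)^−120) = £6,192.48.
Total paid = 120 × £6,192.48 = £743,097.60; interest = £743,097.60 − £436,000 = £307,097.60.

£307,098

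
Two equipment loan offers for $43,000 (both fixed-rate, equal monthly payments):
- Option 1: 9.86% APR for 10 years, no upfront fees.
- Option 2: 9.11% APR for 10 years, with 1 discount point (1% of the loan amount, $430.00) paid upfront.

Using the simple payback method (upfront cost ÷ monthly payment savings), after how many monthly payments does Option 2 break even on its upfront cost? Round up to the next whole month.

25 months

Option 1: at 9.86% the monthly rate is 0.0082167, so the payment is 43,000 × 0.0082167 / (1 − 1.0082167^−120) = $564.92.
Option 2: at 9.11% the monthly rate is 0.0075917, so the payment is 43,000 × 0.0075917 / (1 − 1.0075917^−120) = $547.27.
Monthly savings = $564.92 − $547.27 = $17.65.
Break-even = $430.00 / $17.65 = 24.36 → 25 months.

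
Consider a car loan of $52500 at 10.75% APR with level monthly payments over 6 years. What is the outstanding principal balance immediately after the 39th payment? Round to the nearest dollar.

With monthly rate i = 10.75%/12 = 0.0089583, the balance after k of n payments is P · [(1+i)^n − (1+i)^k] / [(1+i)^n − 1].
(1+0.0089583)^72 = 1.90052103 and (1+0.0089583)^39 = 1.41597647, so the balance is 52,500 × (1.90052103 − 1.41597647) / (1.90052103 − 1) = $28,248.75.

$28,249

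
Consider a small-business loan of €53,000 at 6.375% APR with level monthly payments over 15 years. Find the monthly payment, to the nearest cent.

€458.05

At 6.375% the monthly rate is 0.0053125, so the payment is 53,000 × 0.0053125 / (1 − 1.0053125^−180) = €458.05.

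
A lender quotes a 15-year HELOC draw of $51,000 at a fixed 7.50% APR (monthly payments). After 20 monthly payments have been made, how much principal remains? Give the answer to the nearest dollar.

$47,730

With monthly rate i = 7.5%/12 = 0.0062500, the balance after k of n payments is P · [(1+i)^n − (1+i)^k] / [(1+i)^n − 1].
(1+0.0062500)^180 = 3.06945173 and (1+0.0062500)^20 = 1.13270774, so the balance is 51,000 × (3.06945173 − 1.13270774) / (3.06945173 − 1) = $47,729.52.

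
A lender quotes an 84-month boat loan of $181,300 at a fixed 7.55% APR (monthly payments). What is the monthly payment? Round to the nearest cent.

Monthly rate = 7.55%/12 = 0.0062917; payment = 181,300 × 0.0062917 / (1 − (1+0.0062917)^−84) = $2,785.31.

$2,785.31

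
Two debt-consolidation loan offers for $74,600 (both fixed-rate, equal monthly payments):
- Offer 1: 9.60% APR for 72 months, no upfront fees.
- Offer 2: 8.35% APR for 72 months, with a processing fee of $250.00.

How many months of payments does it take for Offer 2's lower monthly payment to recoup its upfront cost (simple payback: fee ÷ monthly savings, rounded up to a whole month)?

6 months

Offer 1: monthly rate = 9.6%/12 = 0.0080000; payment = 74,600 × 0.0080000 / (1 − (1+0.0080000)^−72) = $1,367.03.
Offer 2: monthly rate = 8.35%/12 = 0.0069583; payment = 74,600 × 0.0069583 / (1 − (1+0.0069583)^−72) = $1,320.77.
Monthly savings = $1,367.03 − $1,320.77 = $46.26.
Break-even = $250.00 / $46.26 = 5.40 → 6 months.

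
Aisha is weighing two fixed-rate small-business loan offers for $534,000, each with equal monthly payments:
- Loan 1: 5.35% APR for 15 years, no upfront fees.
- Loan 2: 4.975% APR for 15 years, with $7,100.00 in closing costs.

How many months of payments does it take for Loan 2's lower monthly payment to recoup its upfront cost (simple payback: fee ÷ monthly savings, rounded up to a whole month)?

Loan 1: monthly rate = 5.35%/12 = 0.0044583; payment = 534,000 × 0.0044583 / (1 − (1+0.0044583)^−180) = $4,320.84.
Loan 2: monthly rate = 4.975%/12 = 0.0041458; payment = 534,000 × 0.0041458 / (1 − (1+0.0041458)^−180) = $4,215.89.
Monthly savings = $4,320.84 − $4,215.89 = $104.95.
Break-even = $7,100.00 / $104.95 = 67.65 → 68 months.

68 months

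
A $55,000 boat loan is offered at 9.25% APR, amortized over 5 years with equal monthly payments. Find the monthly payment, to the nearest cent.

$1,148.39

At 9.25% the monthly rate is 0.0077083, so the payment is 55,000 × 0.0077083 / (1 − 1.0077083^−60) = $1,148.39.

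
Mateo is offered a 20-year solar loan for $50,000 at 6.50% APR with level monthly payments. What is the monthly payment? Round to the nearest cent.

Monthly rate = 6.5%/12 = 0.0054167; payment = 50,000 × 0.0054167 / (1 − (1+0.0054167)^−240) = $372.79.

$372.79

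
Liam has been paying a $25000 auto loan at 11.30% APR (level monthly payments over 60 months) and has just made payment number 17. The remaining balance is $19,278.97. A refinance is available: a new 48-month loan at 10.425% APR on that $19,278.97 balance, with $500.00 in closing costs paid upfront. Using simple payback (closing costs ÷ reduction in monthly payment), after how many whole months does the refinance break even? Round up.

Current payment = 25,000 × 11.3%/12 / (1 − (1+0.0094167)^−60) = $547.31.
Refinanced payment = 19,278.97 × 0.0086875 / (1 − (1+0.0086875)^−48) = $492.91.
Monthly savings = $547.31 − $492.91 = $54.40.
Break-even = $500.00 / $54.40 = 9.19 → 10 months.

10 months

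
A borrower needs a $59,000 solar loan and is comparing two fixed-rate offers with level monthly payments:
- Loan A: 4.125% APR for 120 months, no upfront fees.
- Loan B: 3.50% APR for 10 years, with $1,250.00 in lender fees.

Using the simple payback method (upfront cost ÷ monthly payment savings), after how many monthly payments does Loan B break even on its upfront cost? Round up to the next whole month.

Loan A: monthly rate = 4.125%/12 = 0.0034375; payment = 59,000 × 0.0034375 / (1 − (1+0.0034375)^−120) = $600.86.
Loan B: at 3.50% the monthly rate is 0.0029167, so the payment is 59,000 × 0.0029167 / (1 − 1.0029167^−120) = $583.43.
Monthly savings = $600.86 − $583.43 = $17.43.
Break-even = $1,250.00 / $17.43 = 71.72 → 72 months.

72 months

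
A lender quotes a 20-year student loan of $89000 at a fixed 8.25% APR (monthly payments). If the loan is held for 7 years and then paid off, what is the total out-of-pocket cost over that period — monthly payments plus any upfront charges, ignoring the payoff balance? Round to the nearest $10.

At 8.25% the monthly rate is 0.0068750, so the payment is 89,000 × 0.0068750 / (1 − 1.0068750^−240) = $758.34.
Total outlay = 84 × $758.34 = $63,700.56.

$63,700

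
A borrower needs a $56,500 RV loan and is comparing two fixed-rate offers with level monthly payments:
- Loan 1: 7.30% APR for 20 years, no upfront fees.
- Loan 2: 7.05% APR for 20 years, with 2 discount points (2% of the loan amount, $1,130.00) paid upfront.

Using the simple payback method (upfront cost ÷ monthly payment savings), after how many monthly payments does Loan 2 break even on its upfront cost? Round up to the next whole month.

Loan 1: at 7.30% the monthly rate is 0.0060833, so the payment is 56,500 × 0.0060833 / (1 − 1.0060833^−240) = $448.28.
Loan 2: at 7.05% the monthly rate is 0.0058750, so the payment is 56,500 × 0.0058750 / (1 − 1.0058750^−240) = $439.74.
Monthly savings = $448.28 − $439.74 = $8.54.
Break-even = $1,130.00 / $8.54 = 132.32 → 133 months.

133 months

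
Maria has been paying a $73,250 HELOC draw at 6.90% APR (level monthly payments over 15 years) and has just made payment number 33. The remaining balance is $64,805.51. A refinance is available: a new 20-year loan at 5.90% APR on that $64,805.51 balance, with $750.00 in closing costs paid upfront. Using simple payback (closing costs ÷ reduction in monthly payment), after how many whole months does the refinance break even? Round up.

Current payment = 73,250 × 6.9%/12 / (1 − (1+0.0057500)^−180) = $654.30.
Refinanced payment = 64,805.51 × 0.0049167 / (1 − (1+0.0049167)^−240) = $460.56.
Monthly savings = $654.30 − $460.56 = $193.74.
Break-even = $750.00 / $193.74 = 3.87 → 4 months.

4 months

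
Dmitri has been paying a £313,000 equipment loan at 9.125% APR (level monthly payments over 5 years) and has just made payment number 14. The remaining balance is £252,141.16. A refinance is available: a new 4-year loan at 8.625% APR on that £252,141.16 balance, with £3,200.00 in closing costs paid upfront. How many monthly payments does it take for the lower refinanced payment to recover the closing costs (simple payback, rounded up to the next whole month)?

12 months

Current payment = 313,000 × 9.125%/12 / (1 − (1+0.0076042)^−60) = £6,516.37.
Refinanced payment = 252,141.16 × 0.0071875 / (1 − (1+0.0071875)^−48) = £6,229.74.
Monthly savings = £6,516.37 − £6,229.74 = £286.63.
Break-even = £3,200.00 / £286.63 = 11.16 → 12 months.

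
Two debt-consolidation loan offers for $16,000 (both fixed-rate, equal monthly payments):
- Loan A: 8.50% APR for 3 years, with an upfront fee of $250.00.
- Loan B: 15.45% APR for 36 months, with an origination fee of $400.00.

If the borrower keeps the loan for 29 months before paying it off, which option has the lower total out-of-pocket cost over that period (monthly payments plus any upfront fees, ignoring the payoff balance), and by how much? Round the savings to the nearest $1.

Loan A: monthly rate = 8.5%/12 = 0.0070833; payment = 16,000 × 0.0070833 / (1 − (1+0.0070833)^−36) = $505.08.
Loan B: at 15.45% the monthly rate is 0.0128750, so the payment is 16,000 × 0.0128750 / (1 − 1.0128750^−36) = $558.18.
Over 29 months: Loan A costs 29 × $505.08 + $250.00 = $14,897.32; Loan B costs 29 × $558.18 + $400.00 = $16,587.22.
Loan A is cheaper by $16,587.22 − $14,897.32 = $1,689.90.

Loan A by $1,690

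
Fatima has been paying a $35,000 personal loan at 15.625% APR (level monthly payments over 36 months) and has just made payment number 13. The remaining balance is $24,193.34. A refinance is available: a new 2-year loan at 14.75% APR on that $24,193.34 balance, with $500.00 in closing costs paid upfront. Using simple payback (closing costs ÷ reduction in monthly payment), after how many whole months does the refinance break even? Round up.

10 months

Current payment = 35,000 × 15.625%/12 / (1 − (1+0.0130208)^−36) = $1,224.03.
Refinanced payment = 24,193.34 × 0.0122917 / (1 − (1+0.0122917)^−24) = $1,170.18.
Monthly savings = $1,224.03 − $1,170.18 = $53.85.
Break-even = $500.00 / $53.85 = 9.29 → 10 months.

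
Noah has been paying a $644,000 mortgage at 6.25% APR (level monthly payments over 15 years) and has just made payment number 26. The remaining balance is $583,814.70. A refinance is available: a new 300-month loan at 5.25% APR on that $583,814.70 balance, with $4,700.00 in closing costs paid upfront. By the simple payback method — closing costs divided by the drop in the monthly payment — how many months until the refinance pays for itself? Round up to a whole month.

Current payment = 644,000 × 6.25%/12 / (1 − (1+0.0052083)^−180) = $5,521.80.
Refinanced payment = 583,814.70 × 0.0043750 / (1 − (1+0.0043750)^−300) = $3,498.50.
Monthly savings = $5,521.80 − $3,498.50 = $2,023.30.
Break-even = $4,700.00 / $2,023.30 = 2.32 → 3 months.

3 months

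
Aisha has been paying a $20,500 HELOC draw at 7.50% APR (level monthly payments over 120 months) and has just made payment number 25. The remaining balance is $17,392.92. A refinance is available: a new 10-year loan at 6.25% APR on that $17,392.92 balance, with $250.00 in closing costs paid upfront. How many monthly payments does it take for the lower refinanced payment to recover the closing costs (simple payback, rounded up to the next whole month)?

Current payment = 20,500 × 7.5%/12 / (1 − (1+0.0062500)^−120) = $243.34.
Refinanced payment = 17,392.92 × 0.0052083 / (1 − (1+0.0052083)^−120) = $195.29.
Monthly savings = $243.34 − $195.29 = $48.05.
Break-even = $250.00 / $48.05 = 5.20 → 6 months.

6 months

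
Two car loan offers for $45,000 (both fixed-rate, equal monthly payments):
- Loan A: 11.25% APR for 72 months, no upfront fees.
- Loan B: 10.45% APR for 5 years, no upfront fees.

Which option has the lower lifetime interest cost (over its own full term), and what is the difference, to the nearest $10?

Loan A: at 11.25% the monthly rate is 0.0093750, so the payment is 45,000 × 0.0093750 / (1 − 1.0093750^−72) = $862.31.
Total interest on Loan A = 72 × $862.31 − $45,000 = $17,086.32.
Loan B: at 10.45% the monthly rate is 0.0087083, so the payment is 45,000 × 0.0087083 / (1 − 1.0087083^−60) = $966.11.
Total interest on Loan B = 60 × $966.11 − $45,000 = $12,966.60.
Loan B is lower by $4,119.72.

Loan B by $4,120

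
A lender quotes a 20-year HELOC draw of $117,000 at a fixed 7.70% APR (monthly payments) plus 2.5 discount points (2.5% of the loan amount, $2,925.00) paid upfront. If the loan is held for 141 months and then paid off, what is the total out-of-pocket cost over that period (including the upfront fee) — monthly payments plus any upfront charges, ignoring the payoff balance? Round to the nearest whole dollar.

Monthly rate = 7.7%/12 = 0.0064167; payment = 117,000 × 0.0064167 / (1 − (1+0.0064167)^−240) = $956.90.
Total outlay = 141 × $956.90 + $2,925.00 = $137,847.90.

$137,848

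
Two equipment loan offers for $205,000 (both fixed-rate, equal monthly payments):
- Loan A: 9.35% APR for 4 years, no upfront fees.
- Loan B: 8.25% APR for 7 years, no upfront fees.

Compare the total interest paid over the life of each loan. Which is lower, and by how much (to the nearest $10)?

Loan A: monthly rate = 9.35%/12 = 0.0077917; payment = 205,000 × 0.0077917 / (1 − (1+0.0077917)^−48) = $5,135.57.
Total interest on Loan A = 48 × $5,135.57 − $205,000 = $41,507.36.
Loan B: at 8.25% the monthly rate is 0.0068750, so the payment is 205,000 × 0.0068750 / (1 − 1.0068750^−84) = $3,220.77.
Total interest on Loan B = 84 × $3,220.77 − $205,000 = $65,544.68.
Loan A is lower by $24,037.32.

Loan A by $24,040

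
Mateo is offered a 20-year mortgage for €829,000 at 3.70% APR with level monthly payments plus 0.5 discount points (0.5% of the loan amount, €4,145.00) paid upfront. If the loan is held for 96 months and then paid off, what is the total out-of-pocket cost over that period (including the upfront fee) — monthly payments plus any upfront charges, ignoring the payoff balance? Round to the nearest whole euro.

At 3.70% the monthly rate is 0.0030833, so the payment is 829,000 × 0.0030833 / (1 − 1.0030833^−240) = €4,893.50.
Total outlay = 96 × €4,893.50 + €4,145.00 = €473,921.00.

€473,921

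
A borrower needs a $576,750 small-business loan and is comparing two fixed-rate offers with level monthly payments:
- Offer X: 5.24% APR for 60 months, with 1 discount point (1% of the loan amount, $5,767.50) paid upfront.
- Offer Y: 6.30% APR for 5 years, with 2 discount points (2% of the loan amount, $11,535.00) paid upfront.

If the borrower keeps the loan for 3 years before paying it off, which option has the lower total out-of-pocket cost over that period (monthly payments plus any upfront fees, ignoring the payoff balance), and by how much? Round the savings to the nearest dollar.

Offer X by $15,967

Offer X: monthly rate = 5.24%/12 = 0.0043667; payment = 576,750 × 0.0043667 / (1 − (1+0.0043667)^−60) = $10,947.51.
Offer Y: at 6.30% the monthly rate is 0.0052500, so the payment is 576,750 × 0.0052500 / (1 − 1.0052500^−60) = $11,230.82.
Over 36 months: Offer X costs 36 × $10,947.51 + $5,767.50 = $399,877.86; Offer Y costs 36 × $11,230.82 + $11,535.00 = $415,844.52.
Offer X is cheaper by $415,844.52 − $399,877.86 = $15,966.66.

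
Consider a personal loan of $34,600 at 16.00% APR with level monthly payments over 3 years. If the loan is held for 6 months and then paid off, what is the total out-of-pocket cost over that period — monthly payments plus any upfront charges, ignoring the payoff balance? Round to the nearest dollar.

$7,299

Monthly rate = 16%/12 = 0.0133333; payment = 34,600 × 0.0133333 / (1 − (1+0.0133333)^−36) = $1,216.43.
Total outlay = 6 × $1,216.43 = $7,298.58.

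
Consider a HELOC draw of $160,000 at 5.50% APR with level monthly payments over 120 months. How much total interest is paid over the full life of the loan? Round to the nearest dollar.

$48,370

At 5.50% the monthly rate is 0.0045833, so the payment is 160,000 × 0.0045833 / (1 − 1.0045833^−120) = $1,736.42.
Total paid = 120 × $1,736.42 = $208,370.40; interest = $208,370.40 − $160,000 = $48,370.40.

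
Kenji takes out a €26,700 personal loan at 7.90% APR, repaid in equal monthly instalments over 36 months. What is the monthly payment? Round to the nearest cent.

€835.45

Monthly rate = 7.9%/12 = 0.0065833; payment = 26,700 × 0.0065833 / (1 − (1+0.0065833)^−36) = €835.45.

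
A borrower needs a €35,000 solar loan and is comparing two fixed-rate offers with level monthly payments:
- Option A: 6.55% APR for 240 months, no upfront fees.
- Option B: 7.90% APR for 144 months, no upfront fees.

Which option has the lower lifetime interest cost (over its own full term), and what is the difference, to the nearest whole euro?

Option A: at 6.55% the monthly rate is 0.0054583, so the payment is 35,000 × 0.0054583 / (1 − 1.0054583^−240) = €261.98.
Total interest on Option A = 240 × €261.98 − €35,000 = €27,875.20.
Option B: at 7.90% the monthly rate is 0.0065833, so the payment is 35,000 × 0.0065833 / (1 − 1.0065833^−144) = €376.94.
Total interest on Option B = 144 × €376.94 − €35,000 = €19,279.36.
Option B is lower by €8,595.84.

Option B by €8,596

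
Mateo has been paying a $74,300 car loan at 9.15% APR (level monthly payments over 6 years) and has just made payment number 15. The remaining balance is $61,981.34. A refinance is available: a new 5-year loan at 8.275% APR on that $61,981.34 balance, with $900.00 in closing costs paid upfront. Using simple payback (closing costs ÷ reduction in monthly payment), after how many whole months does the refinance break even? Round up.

Current payment = 74,300 × 9.15%/12 / (1 − (1+0.0076250)^−72) = $1,344.84.
Refinanced payment = 61,981.34 × 0.0068958 / (1 − (1+0.0068958)^−60) = $1,264.93.
Monthly savings = $1,344.84 − $1,264.93 = $79.91.
Break-even = $900.00 / $79.91 = 11.26 → 12 months.

12 months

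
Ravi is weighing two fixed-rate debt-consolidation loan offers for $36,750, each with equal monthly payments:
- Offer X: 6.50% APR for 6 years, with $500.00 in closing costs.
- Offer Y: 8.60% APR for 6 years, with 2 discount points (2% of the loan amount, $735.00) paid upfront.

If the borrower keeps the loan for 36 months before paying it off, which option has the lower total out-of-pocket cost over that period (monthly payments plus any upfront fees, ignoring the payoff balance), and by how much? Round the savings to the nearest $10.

Offer X by $1,580

Offer X: monthly rate = 6.5%/12 = 0.0054167; payment = 36,750 × 0.0054167 / (1 − (1+0.0054167)^−72) = $617.76.
Offer Y: monthly rate = 8.6%/12 = 0.0071667; payment = 36,750 × 0.0071667 / (1 − (1+0.0071667)^−72) = $655.17.
Over 36 months: Offer X costs 36 × $617.76 + $500.00 = $22,739.36; Offer Y costs 36 × $655.17 + $735.00 = $24,321.12.
Offer X is cheaper by $24,321.12 − $22,739.36 = $1,581.76.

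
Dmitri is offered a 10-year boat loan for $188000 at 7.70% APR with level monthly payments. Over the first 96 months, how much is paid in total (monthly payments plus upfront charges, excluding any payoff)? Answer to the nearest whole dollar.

Monthly rate = 7.7%/12 = 0.0064167; payment = 188,000 × 0.0064167 / (1 − (1+0.0064167)^−120) = $2,251.27.
Total outlay = 96 × $2,251.27 = $216,121.92.

$216,122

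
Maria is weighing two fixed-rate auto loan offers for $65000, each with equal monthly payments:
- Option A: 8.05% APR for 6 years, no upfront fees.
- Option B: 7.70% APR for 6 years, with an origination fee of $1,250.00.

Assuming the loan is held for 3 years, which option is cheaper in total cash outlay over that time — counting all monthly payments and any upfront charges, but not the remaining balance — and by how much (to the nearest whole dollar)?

Option A: monthly rate = 8.05%/12 = 0.0067083; payment = 65,000 × 0.0067083 / (1 − (1+0.0067083)^−72) = $1,141.25.
Option B: at 7.70% the monthly rate is 0.0064167, so the payment is 65,000 × 0.0064167 / (1 − 1.0064167^−72) = $1,130.16.
Over 36 months: Option A costs 36 × $1,141.25 = $41,085.00; Option B costs 36 × $1,130.16 + $1,250.00 = $41,935.76.
Option A is cheaper by $41,935.76 − $41,085.00 = $850.76.

Option A by $851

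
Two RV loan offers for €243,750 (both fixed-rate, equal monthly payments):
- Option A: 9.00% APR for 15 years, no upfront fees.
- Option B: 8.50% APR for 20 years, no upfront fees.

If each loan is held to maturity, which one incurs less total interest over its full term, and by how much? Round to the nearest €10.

Option A by €62,670

Option A: monthly rate = 9%/12 = 0.0075000; payment = 243,750 × 0.0075000 / (1 − (1+0.0075000)^−180) = €2,472.27.
Total interest on Option A = 180 × €2,472.27 − €243,750 = €201,258.60.
Option B: monthly rate = 8.5%/12 = 0.0070833; payment = 243,750 × 0.0070833 / (1 − (1+0.0070833)^−240) = €2,115.32.
Total interest on Option B = 240 × €2,115.32 − €243,750 = €263,926.80.
Option A is lower by €62,668.20.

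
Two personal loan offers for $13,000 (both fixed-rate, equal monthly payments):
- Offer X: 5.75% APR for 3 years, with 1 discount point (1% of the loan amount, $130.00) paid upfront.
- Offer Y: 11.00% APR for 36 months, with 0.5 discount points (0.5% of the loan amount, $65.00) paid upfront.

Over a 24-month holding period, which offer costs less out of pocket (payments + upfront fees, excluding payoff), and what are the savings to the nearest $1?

Offer X by $693

Offer X: at 5.75% the monthly rate is 0.0047917, so the payment is 13,000 × 0.0047917 / (1 − 1.0047917^−36) = $394.01.
Offer Y: at 11.00% the monthly rate is 0.0091667, so the payment is 13,000 × 0.0091667 / (1 − 1.0091667^−36) = $425.60.
Over 24 months: Offer X costs 24 × $394.01 + $130.00 = $9,586.24; Offer Y costs 24 × $425.60 + $65.00 = $10,279.40.
Offer X is cheaper by $10,279.40 − $9,586.24 = $693.16.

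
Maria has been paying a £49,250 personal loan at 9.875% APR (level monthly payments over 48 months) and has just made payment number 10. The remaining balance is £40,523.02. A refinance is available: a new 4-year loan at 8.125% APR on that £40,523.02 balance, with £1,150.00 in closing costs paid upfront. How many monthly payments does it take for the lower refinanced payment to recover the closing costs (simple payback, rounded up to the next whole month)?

5 months

Current payment = 49,250 × 9.875%/12 / (1 − (1+0.0082292)^−48) = £1,246.15.
Refinanced payment = 40,523.02 × 0.0067708 / (1 − (1+0.0067708)^−48) = £991.66.
Monthly savings = £1,246.15 − £991.66 = £254.49.
Break-even = £1,150.00 / £254.49 = 4.52 → 5 months.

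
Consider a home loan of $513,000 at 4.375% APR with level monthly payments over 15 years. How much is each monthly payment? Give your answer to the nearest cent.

Monthly rate = 4.375%/12 = 0.0036458; payment = 513,000 × 0.0036458 / (1 − (1+0.0036458)^−180) = $3,891.72.

$3,891.72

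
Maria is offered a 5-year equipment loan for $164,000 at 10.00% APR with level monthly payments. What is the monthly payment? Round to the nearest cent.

$3,484.52

At 10.00% the monthly rate is 0.0083333, so the payment is 164,000 × 0.0083333 / (1 − 1.0083333^−60) = $3,484.52.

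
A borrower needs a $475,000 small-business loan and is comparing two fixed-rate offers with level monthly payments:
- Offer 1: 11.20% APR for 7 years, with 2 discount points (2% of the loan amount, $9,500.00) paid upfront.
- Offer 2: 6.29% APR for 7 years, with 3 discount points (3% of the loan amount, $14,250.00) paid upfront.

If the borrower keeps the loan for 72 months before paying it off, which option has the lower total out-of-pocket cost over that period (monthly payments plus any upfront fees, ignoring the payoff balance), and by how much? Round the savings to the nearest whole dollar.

Offer 1: at 11.20% the monthly rate is 0.0093333, so the payment is 475,000 × 0.0093333 / (1 − 1.0093333^−84) = $8,183.19.
Offer 2: monthly rate = 6.29%/12 = 0.0052417; payment = 475,000 × 0.0052417 / (1 − (1+0.0052417)^−84) = $7,005.29.
Over 72 months: Offer 1 costs 72 × $8,183.19 + $9,500.00 = $598,689.68; Offer 2 costs 72 × $7,005.29 + $14,250.00 = $518,630.88.
Offer 2 is cheaper by $598,689.68 − $518,630.88 = $80,058.80.

Offer 2 by $80,059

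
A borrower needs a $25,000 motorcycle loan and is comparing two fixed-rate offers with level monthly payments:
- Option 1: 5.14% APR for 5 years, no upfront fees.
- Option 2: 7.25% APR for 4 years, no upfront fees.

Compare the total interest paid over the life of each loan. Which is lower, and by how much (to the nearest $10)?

Option 1 by $470

Option 1: monthly rate = 5.14%/12 = 0.0042833; payment = 25,000 × 0.0042833 / (1 − (1+0.0042833)^−60) = $473.39.
Total interest on Option 1 = 60 × $473.39 − $25,000 = $3,403.40.
Option 2: monthly rate = 7.25%/12 = 0.0060417; payment = 25,000 × 0.0060417 / (1 − (1+0.0060417)^−48) = $601.56.
Total interest on Option 2 = 48 × $601.56 − $25,000 = $3,874.88.
Option 1 is lower by $471.48.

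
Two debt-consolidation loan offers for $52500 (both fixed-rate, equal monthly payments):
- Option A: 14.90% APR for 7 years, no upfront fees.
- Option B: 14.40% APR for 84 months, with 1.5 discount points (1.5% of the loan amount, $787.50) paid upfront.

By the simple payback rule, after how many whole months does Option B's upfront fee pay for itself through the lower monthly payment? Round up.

Option A: monthly rate = 14.9%/12 = 0.0124167; payment = 52,500 × 0.0124167 / (1 − (1+0.0124167)^−84) = $1,010.14.
Option B: at 14.40% the monthly rate is 0.0120000, so the payment is 52,500 × 0.0120000 / (1 − 1.0120000^−84) = $995.49.
Monthly savings = $1,010.14 − $995.49 = $14.65.
Break-even = $787.50 / $14.65 = 53.75 → 54 months.

54 months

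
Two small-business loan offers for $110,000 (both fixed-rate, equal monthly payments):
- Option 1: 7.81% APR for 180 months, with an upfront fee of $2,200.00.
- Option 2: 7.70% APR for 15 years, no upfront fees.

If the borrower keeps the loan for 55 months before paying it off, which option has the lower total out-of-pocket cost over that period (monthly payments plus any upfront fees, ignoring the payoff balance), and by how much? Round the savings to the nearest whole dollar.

Option 2 by $2,581

Option 1: at 7.81% the monthly rate is 0.0065083, so the payment is 110,000 × 0.0065083 / (1 − 1.0065083^−180) = $1,039.19.
Option 2: monthly rate = 7.7%/12 = 0.0064167; payment = 110,000 × 0.0064167 / (1 − (1+0.0064167)^−180) = $1,032.26.
Over 55 months: Option 1 costs 55 × $1,039.19 + $2,200.00 = $59,355.45; Option 2 costs 55 × $1,032.26 = $56,774.30.
Option 2 is cheaper by $59,355.45 − $56,774.30 = $2,581.15.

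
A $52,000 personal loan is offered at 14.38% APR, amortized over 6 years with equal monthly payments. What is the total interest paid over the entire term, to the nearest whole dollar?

At 14.38% the monthly rate is 0.0119833, so the payment is 52,000 × 0.0119833 / (1 − 1.0119833^−72) = $1,082.11.
Total paid = 72 × $1,082.11 = $77,911.92; interest = $77,911.92 − $52,000 = $25,911.92.

$25,912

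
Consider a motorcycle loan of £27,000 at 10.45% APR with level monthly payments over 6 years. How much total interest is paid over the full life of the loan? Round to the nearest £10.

Monthly rate = 10.45%/12 = 0.0087083; payment = 27,000 × 0.0087083 / (1 − (1+0.0087083)^−72) = £506.35.
Total paid = 72 × £506.35 = £36,457.20; interest = £36,457.20 − £27,000 = £9,457.20.

£9,460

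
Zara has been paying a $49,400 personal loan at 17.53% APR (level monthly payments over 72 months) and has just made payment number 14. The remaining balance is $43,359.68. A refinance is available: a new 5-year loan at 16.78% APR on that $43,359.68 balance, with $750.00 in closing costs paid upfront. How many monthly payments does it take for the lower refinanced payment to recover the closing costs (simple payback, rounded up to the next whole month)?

Current payment = 49,400 × 17.53%/12 / (1 − (1+0.0146083)^−72) = $1,113.62.
Refinanced payment = 43,359.68 × 0.0139833 / (1 − (1+0.0139833)^−60) = $1,072.48.
Monthly savings = $1,113.62 − $1,072.48 = $41.14.
Break-even = $750.00 / $41.14 = 18.23 → 19 months.

19 months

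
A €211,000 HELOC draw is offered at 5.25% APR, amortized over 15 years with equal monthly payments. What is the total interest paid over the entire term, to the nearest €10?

€94,310

At 5.25% the monthly rate is 0.0043750, so the payment is 211,000 × 0.0043750 / (1 − 1.0043750^−180) = €1,696.18.
Total paid = 180 × €1,696.18 = €305,312.40; interest = €305,312.40 − €211,000 = €94,312.40.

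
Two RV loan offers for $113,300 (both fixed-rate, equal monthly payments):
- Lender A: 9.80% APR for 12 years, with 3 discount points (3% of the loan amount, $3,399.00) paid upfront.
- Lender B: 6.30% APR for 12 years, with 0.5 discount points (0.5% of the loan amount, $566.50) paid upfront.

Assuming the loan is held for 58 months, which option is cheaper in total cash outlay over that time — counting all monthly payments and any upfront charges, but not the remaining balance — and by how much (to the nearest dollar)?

Lender A: monthly rate = 9.8%/12 = 0.0081667; payment = 113,300 × 0.0081667 / (1 − (1+0.0081667)^−144) = $1,340.97.
Lender B: at 6.30% the monthly rate is 0.0052500, so the payment is 113,300 × 0.0052500 / (1 − 1.0052500^−144) = $1,123.31.
Over 58 months: Lender A costs 58 × $1,340.97 + $3,399.00 = $81,175.26; Lender B costs 58 × $1,123.31 + $566.50 = $65,718.48.
Lender B is cheaper by $81,175.26 − $65,718.48 = $15,456.78.

Lender B by $15,457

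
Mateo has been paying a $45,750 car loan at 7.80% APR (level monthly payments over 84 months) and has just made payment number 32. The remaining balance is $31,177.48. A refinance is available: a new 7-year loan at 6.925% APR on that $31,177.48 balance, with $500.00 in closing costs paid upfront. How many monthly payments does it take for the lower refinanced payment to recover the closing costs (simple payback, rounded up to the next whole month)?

Current payment = 45,750 × 7.8%/12 / (1 − (1+0.0065000)^−84) = $708.52.
Refinanced payment = 31,177.48 × 0.0057708 / (1 − (1+0.0057708)^−84) = $469.41.
Monthly savings = $708.52 − $469.41 = $239.11.
Break-even = $500.00 / $239.11 = 2.09 → 3 months.

3 months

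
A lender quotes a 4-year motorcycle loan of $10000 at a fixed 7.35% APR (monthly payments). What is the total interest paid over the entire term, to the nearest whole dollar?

$1,572

Monthly rate = 7.35%/12 = 0.0061250; payment = 10,000 × 0.0061250 / (1 − (1+0.0061250)^−48) = $241.09.
Total paid = 48 × $241.09 = $11,572.32; interest = $11,572.32 − $10,000 = $1,572.32.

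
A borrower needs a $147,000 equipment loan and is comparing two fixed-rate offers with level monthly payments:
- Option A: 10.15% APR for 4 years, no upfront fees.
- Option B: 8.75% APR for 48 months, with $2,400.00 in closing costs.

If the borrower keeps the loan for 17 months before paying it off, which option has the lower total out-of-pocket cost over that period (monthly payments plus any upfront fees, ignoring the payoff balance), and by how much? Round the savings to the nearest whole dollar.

Option A: monthly rate = 10.15%/12 = 0.0084583; payment = 147,000 × 0.0084583 / (1 − (1+0.0084583)^−48) = $3,738.90.
Option B: at 8.75% the monthly rate is 0.0072917, so the payment is 147,000 × 0.0072917 / (1 − 1.0072917^−48) = $3,640.68.
Over 17 months: Option A costs 17 × $3,738.90 = $63,561.30; Option B costs 17 × $3,640.68 + $2,400.00 = $64,291.56.
Option A is cheaper by $64,291.56 − $63,561.30 = $730.26.

Option A by $730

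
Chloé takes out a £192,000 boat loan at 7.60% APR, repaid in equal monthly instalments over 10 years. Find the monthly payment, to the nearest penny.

At 7.60% the monthly rate is 0.0063333, so the payment is 192,000 × 0.0063333 / (1 − 1.0063333^−120) = £2,289.11.

£2,289.11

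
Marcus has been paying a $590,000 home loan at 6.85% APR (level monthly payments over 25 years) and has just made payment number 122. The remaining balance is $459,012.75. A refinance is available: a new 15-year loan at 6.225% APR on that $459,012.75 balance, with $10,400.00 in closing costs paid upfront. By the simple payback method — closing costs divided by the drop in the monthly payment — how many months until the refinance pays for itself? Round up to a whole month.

Current payment = 590,000 × 6.85%/12 / (1 − (1+0.0057083)^−300) = $4,113.71.
Refinanced payment = 459,012.75 × 0.0051875 / (1 − (1+0.0051875)^−180) = $3,929.43.
Monthly savings = $4,113.71 − $3,929.43 = $184.28.
Break-even = $10,400.00 / $184.28 = 56.44 → 57 months.

57 months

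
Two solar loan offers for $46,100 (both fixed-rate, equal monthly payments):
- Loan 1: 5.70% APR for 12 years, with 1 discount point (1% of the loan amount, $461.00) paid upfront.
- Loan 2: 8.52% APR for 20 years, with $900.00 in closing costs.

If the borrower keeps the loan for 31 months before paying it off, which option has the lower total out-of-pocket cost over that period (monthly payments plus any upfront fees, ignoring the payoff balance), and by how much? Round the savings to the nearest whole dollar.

Loan 1: monthly rate = 5.7%/12 = 0.0047500; payment = 46,100 × 0.0047500 / (1 − (1+0.0047500)^−144) = $442.74.
Loan 2: at 8.52% the monthly rate is 0.0071000, so the payment is 46,100 × 0.0071000 / (1 − 1.0071000^−240) = $400.65.
Over 31 months: Loan 1 costs 31 × $442.74 + $461.00 = $14,185.94; Loan 2 costs 31 × $400.65 + $900.00 = $13,320.15.
Loan 2 is cheaper by $14,185.94 − $13,320.15 = $865.79.

Loan 2 by $866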